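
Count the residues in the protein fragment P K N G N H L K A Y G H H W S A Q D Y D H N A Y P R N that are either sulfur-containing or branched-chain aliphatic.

Sulfur-containing: C, M. Branched-chain aliphatic: I, L, V.
Sulfur-containing residues here: none (0).
Branched-chain aliphatic residues here: L7 (1).
The two groups share no amino acid, so total = 0 + 1 = 1.

1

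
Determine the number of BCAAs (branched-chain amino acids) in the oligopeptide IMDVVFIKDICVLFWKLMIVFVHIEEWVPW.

Valine (V), leucine (L), and isoleucine (I) are the branched-chain amino acids.
Matching residues: I1, V4, V5, I7, I10, V12, L13, L17, I19, V20, V22, I24, V28.

13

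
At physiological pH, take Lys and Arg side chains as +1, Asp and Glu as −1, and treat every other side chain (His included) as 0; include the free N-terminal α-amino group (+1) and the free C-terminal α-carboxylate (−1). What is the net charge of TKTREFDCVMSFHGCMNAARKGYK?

Positive (K, R): K2, R4, R20, K21, K24 → +5.
Negative (D, E): E5, D7 → −2.
The N-terminus (+1) and C-terminus (−1) cancel.
Net charge = (+5) + (−2) = +3.

+3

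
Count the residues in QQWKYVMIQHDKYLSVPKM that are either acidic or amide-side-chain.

4

Acidic: D, E. Amide-side-chain: N, Q.
Acidic residues here: D11 (1).
Amide-side-chain residues here: Q1, Q2, Q9 (3).
The two groups share no amino acid, so total = 1 + 3 = 4.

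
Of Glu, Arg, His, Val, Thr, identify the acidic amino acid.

Glu

The acidic residues are Asp (D) and Glu (E), whose side chains end in a carboxylate group.
Of the listed options, only Glu belongs to this group.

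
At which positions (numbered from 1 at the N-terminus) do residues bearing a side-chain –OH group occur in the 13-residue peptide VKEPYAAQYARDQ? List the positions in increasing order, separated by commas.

Serine (S), threonine (T), and tyrosine (Y) each carry a hydroxyl group on the side chain.
Matching residues: Y5, Y9.

5, 9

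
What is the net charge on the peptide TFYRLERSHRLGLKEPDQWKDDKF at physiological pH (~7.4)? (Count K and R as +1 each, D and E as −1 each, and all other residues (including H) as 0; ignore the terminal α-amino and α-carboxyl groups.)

Positive (K, R): R4, R7, R10, K14, K20, K23 → +6.
Negative (D, E): E6, E15, D17, D21, D22 → −5.
Net charge = (+6) + (−5) = +1.

+1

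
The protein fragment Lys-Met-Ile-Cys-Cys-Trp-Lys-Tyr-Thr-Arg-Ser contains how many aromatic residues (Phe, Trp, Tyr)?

Matching residues: Trp6, Tyr8.

2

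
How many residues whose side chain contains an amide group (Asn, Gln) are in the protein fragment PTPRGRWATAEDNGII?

1

Matching residues: N13.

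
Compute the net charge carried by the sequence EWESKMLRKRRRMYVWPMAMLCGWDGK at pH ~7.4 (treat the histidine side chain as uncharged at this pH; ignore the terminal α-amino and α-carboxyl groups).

The side chains ionized at physiological pH are Lys/Arg (+1) and Asp/Glu (−1); with His treated as neutral, nothing else contributes.
Positive (K, R): K5, R8, K9, R10, R11, R12, K27 → +7.
Negative (D, E): E1, E3, D25 → −3.
Net charge = (+7) + (−3) = +4.

+4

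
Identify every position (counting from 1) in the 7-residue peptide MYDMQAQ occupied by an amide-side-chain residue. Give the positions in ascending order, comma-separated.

5, 7

Matching residues: Q5, Q7.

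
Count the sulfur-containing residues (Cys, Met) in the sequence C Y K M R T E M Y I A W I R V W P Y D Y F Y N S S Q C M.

Matching residues: C1, M4, M8, C27, M28.

5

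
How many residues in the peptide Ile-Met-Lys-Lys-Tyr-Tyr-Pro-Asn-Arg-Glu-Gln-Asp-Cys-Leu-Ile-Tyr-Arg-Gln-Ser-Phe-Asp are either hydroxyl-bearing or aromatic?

5

Hydroxyl-bearing: S, T, Y. Aromatic: F, W, Y.
Hydroxyl-bearing residues here: Tyr5, Tyr6, Tyr16, Ser19 (4).
Aromatic residues here: Tyr5, Tyr6, Tyr16, Phe20 (4).
Y is in both groups, so the 3 Y residues must not be double-counted.
Total = 4 + 4 − 3 = 5.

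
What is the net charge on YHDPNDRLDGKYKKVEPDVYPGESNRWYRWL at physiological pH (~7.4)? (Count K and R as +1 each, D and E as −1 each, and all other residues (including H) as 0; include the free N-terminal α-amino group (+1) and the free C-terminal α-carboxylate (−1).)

0

Positive (K, R): R7, K11, K13, K14, R26, R29 → +6.
Negative (D, E): D3, D6, D9, E16, D18, E23 → −6.
The N-terminus (+1) and C-terminus (−1) cancel.
Net charge = (+6) + (−6) = 0.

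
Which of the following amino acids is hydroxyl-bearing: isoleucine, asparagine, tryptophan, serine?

S, T, and Y are the three residues with a side-chain hydroxyl.
Of the listed options, only serine belongs to this group.

serine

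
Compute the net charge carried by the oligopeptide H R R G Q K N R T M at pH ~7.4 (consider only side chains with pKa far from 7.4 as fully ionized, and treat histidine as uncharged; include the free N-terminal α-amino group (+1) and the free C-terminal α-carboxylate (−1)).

Near pH 7.4, K and R contribute +1 each, D and E contribute −1 each, and every other side chain (His included, as stated) is uncharged.
Positive (K, R): R2, R3, K6, R8 → +4.
Negative (D, E): none → −0.
The N-terminus (+1) and C-terminus (−1) cancel.
Net charge = (+4) + (−0) = +4.

+4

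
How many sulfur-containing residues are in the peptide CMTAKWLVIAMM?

Only Cys (C) and Met (M) have a sulfur atom in the side chain.
Matching residues: C1, M2, M11, M12.

4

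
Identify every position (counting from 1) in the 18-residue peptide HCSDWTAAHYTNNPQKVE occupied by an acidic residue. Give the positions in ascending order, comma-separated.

4, 18

The acidic residues are Asp (D) and Glu (E), whose side chains end in a carboxylate group.
Matching residues: D4, E18.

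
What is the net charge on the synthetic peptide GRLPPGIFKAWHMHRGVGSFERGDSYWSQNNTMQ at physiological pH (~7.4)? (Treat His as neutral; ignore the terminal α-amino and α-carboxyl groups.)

+2

Near pH 7.4, K and R contribute +1 each, D and E contribute −1 each, and every other side chain (His included, as stated) is uncharged.
Positive (K, R): R2, K9, R15, R22 → +4.
Negative (D, E): E21, D24 → −2.
Net charge = (+4) + (−2) = +2.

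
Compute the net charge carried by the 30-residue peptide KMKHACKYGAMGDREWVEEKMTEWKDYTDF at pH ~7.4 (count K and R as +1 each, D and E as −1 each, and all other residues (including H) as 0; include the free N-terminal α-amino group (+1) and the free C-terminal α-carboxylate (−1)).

-1

Positive (K, R): K1, K3, K7, R14, K20, K25 → +6.
Negative (D, E): D13, E15, E18, E19, E23, D26, D29 → −7.
The N-terminus (+1) and C-terminus (−1) cancel.
Net charge = (+6) + (−7) = −1.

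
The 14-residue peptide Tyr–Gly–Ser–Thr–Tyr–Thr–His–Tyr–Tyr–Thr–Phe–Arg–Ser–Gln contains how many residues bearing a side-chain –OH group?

9

Serine (S), threonine (T), and tyrosine (Y) each carry a hydroxyl group on the side chain.
Matching residues: Tyr1, Ser3, Thr4, Tyr5, Thr6, Tyr8, Tyr9, Thr10, Ser13.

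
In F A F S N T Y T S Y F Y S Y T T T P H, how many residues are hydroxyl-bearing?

12

The –OH-bearing residues are Ser, Thr (aliphatic alcohols), and Tyr (phenol).
Matching residues: S4, T6, Y7, T8, S9, Y10, Y12, S13, Y14, T15, T16, T17.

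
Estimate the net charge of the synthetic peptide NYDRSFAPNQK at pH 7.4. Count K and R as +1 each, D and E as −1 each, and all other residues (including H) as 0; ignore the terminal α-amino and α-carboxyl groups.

Positive (K, R): R4, K11 → +2.
Negative (D, E): D3 → −1.
Net charge = (+2) + (−1) = +1.

+1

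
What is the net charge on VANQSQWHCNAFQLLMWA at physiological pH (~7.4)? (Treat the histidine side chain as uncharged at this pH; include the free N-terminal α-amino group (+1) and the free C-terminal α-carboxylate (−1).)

0

Near pH 7.4, K and R contribute +1 each, D and E contribute −1 each, and every other side chain (His included, as stated) is uncharged.
Positive (K, R): none → +0.
Negative (D, E): none → −0.
The N-terminus (+1) and C-terminus (−1) cancel.
Net charge = (+0) + (−0) = 0.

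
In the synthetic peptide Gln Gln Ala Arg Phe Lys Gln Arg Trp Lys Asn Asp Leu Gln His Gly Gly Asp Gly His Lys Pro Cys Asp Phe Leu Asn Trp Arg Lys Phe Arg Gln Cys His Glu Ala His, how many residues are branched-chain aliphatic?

2

Valine (V), leucine (L), and isoleucine (I) are the branched-chain amino acids.
Matching residues: Leu13, Leu26.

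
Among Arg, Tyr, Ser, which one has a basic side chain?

Arg

The basic amino acids are Lys (K), Arg (R), and His (H).
Of the listed options, only Arg belongs to this group.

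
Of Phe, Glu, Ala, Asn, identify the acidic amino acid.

Glu

The acidic residues are Asp (D) and Glu (E), whose side chains end in a carboxylate group.
Of the listed options, only Glu belongs to this group.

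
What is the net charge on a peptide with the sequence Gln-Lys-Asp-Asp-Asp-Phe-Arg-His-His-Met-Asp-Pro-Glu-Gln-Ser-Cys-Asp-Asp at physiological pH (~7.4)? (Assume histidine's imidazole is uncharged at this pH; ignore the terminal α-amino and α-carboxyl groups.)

At pH ~7.4 the Lys and Arg side chains are protonated (+1), the Asp and Glu side chains are deprotonated (−1), and with His taken as neutral all other side chains carry no charge.
Positive (K, R): Lys2, Arg7 → +2.
Negative (D, E): Asp3, Asp4, Asp5, Asp11, Glu13, Asp17, Asp18 → −7.
Net charge = (+2) + (−7) = −5.

-5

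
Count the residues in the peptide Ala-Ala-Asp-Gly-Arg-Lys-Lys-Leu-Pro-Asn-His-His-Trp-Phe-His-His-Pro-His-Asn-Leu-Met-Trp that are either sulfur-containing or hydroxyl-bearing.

Sulfur-containing: C, M. Hydroxyl-bearing: S, T, Y.
Sulfur-containing residues here: Met21 (1).
Hydroxyl-bearing residues here: none (0).
The two groups share no amino acid, so total = 1 + 0 = 1.

1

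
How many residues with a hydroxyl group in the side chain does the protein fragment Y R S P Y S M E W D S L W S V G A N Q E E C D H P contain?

The –OH-bearing residues are Ser, Thr (aliphatic alcohols), and Tyr (phenol).
Matching residues: Y1, S3, Y5, S6, S11, S14.

6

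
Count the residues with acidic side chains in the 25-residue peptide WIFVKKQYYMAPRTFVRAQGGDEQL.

Aspartate (D) and glutamate (E) have carboxylic-acid side chains and are the acidic amino acids.
Matching residues: D22, E23.

2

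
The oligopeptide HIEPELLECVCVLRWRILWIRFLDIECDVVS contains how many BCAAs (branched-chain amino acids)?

The BCAAs are Val, Leu, and Ile — aliphatic side chains with a branch point.
Matching residues: I2, L6, L7, V10, V12, L13, I17, L18, I20, L23, I25, V29, V30.

13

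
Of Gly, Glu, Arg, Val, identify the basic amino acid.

Arg

Lysine (K), arginine (R), and histidine (H) have basic, nitrogen-containing side chains.
Of the listed options, only Arg belongs to this group.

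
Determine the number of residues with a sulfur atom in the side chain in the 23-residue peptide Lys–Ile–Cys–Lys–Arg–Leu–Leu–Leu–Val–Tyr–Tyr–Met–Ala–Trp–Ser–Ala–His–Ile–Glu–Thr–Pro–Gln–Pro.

2

The sulfur-bearing residues are cysteine (–SH) and methionine (–S–CH₃).
Matching residues: Cys3, Met12.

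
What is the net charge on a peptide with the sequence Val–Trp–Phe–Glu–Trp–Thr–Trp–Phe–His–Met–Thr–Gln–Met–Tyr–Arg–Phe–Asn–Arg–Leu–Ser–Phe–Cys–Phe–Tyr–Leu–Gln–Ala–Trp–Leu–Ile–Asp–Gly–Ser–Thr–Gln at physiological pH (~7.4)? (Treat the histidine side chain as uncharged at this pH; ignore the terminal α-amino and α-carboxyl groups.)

At pH ~7.4 the Lys and Arg side chains are protonated (+1), the Asp and Glu side chains are deprotonated (−1), and with His taken as neutral all other side chains carry no charge.
Positive (K, R): Arg15, Arg18 → +2.
Negative (D, E): Glu4, Asp31 → −2.
Net charge = (+2) + (−2) = 0.

0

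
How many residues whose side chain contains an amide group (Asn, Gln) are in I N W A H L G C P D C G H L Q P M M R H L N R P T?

3

Matching residues: N2, Q15, N22.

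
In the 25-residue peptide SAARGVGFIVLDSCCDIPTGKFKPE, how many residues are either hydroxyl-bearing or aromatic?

Hydroxyl-bearing: S, T, Y. Aromatic: F, W, Y.
Hydroxyl-bearing residues here: S1, S13, T19 (3).
Aromatic residues here: F8, F22 (2).
(Y belongs to both groups, but none appear in this sequence.) Total = 3 + 2 = 5.

5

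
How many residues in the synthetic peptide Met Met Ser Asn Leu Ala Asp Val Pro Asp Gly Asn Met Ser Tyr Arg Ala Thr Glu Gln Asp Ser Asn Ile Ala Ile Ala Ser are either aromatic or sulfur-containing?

4

Aromatic: F, W, Y. Sulfur-containing: C, M.
Aromatic residues here: Tyr15 (1).
Sulfur-containing residues here: Met1, Met2, Met13 (3).
The two groups share no amino acid, so total = 1 + 3 = 4.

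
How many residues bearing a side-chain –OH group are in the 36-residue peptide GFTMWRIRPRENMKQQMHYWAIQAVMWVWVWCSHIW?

3

S, T, and Y are the three residues with a side-chain hydroxyl.
Matching residues: T3, Y19, S33.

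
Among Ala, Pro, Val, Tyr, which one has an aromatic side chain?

The aromatic amino acids are Phe (F, benzyl), Trp (W, indole), and Tyr (Y, phenol).
Of the listed options, only Tyr belongs to this group.

Tyr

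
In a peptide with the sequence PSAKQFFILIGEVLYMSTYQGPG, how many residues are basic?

1

K, R, and H are the three residues with basic side chains (ε-amine, guanidinium, and imidazole respectively).
Matching residues: K4.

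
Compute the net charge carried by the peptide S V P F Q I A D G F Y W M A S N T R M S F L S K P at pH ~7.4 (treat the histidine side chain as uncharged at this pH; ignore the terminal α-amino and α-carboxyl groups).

+1

Near pH 7.4, K and R contribute +1 each, D and E contribute −1 each, and every other side chain (His included, as stated) is uncharged.
Positive (K, R): R18, K24 → +2.
Negative (D, E): D8 → −1.
Net charge = (+2) + (−1) = +1.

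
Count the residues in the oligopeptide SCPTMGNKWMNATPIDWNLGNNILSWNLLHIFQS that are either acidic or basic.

3

Acidic: D, E. Basic: H, K, R.
Acidic residues here: D16 (1).
Basic residues here: K8, H30 (2).
The two groups share no amino acid, so total = 1 + 2 = 3.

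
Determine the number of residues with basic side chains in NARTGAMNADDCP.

1

Lysine (K), arginine (R), and histidine (H) have basic, nitrogen-containing side chains.
Matching residues: R3.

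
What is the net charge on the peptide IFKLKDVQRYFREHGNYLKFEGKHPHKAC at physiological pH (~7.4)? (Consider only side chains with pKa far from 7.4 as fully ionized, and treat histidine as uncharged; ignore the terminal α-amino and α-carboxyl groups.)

+4

At pH ~7.4 the Lys and Arg side chains are protonated (+1), the Asp and Glu side chains are deprotonated (−1), and with His taken as neutral all other side chains carry no charge.
Positive (K, R): K3, K5, R9, R12, K19, K23, K27 → +7.
Negative (D, E): D6, E13, E21 → −3.
Net charge = (+7) + (−3) = +4.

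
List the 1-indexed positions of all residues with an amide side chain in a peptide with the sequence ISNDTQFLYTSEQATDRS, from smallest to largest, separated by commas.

The amide-side-chain residues are Asn (N) and Gln (Q).
Matching residues: N3, Q6, Q13.

3, 6, 13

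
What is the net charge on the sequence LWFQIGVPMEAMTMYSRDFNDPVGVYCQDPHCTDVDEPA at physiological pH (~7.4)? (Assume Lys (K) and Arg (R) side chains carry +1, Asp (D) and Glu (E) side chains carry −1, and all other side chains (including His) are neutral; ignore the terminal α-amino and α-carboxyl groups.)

-6

Positive (K, R): R17 → +1.
Negative (D, E): E10, D18, D21, D29, D34, D36, E37 → −7.
Net charge = (+1) + (−7) = −6.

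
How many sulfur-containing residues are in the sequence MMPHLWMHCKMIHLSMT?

Cysteine (C, thiol) and methionine (M, thioether) are the two sulfur-containing amino acids.
Matching residues: M1, M2, M7, C9, M11, M16.

6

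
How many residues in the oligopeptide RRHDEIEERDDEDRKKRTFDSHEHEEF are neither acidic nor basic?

Acidic: D, E. Basic: K, R, H. All other residues are neither.
Matching residues: I6, T18, F19, S21, F27.

5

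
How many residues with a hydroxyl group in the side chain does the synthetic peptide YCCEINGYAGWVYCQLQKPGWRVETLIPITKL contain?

S, T, and Y are the three residues with a side-chain hydroxyl.
Matching residues: Y1, Y8, Y13, T25, T30.

5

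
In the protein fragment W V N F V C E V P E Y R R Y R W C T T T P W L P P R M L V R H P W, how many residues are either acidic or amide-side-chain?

Acidic: D, E. Amide-side-chain: N, Q.
Acidic residues here: E7, E10 (2).
Amide-side-chain residues here: N3 (1).
The two groups share no amino acid, so total = 2 + 1 = 3.

3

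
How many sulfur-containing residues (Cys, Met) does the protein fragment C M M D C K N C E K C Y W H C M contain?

8

Matching residues: C1, M2, M3, C5, C8, C11, C15, M16.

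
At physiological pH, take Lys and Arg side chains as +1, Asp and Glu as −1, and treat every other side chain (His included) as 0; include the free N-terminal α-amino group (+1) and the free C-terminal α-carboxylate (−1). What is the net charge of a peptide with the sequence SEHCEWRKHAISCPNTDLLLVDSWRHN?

-1

Positive (K, R): R7, K8, R25 → +3.
Negative (D, E): E2, E5, D17, D22 → −4.
The N-terminus (+1) and C-terminus (−1) cancel.
Net charge = (+3) + (−4) = −1.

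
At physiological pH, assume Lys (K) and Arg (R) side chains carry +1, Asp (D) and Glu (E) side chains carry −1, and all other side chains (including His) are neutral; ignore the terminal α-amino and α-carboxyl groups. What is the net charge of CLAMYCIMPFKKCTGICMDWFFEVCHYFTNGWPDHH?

Positive (K, R): K11, K12 → +2.
Negative (D, E): D19, E23, D34 → −3.
Net charge = (+2) + (−3) = −1.

-1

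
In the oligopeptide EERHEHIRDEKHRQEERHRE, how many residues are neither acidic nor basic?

Acidic: D, E. Basic: K, R, H. All other residues are neither.
Matching residues: I7, Q14.

2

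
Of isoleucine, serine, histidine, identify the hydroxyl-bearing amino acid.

serine

Serine (S), threonine (T), and tyrosine (Y) each carry a hydroxyl group on the side chain.
Of the listed options, only serine belongs to this group.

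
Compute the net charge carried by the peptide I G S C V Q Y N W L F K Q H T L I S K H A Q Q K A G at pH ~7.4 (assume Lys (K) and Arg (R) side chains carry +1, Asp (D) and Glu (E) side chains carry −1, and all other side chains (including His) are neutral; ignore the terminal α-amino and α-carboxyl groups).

+3

Positive (K, R): K12, K19, K24 → +3.
Negative (D, E): none → −0.
Net charge = (+3) + (−0) = +3.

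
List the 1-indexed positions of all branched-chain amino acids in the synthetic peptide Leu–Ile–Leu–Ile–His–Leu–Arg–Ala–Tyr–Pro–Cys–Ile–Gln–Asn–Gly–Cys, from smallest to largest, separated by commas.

The BCAAs are Val, Leu, and Ile — aliphatic side chains with a branch point.
Matching residues: Leu1, Ile2, Leu3, Ile4, Leu6, Ile12.

1, 2, 3, 4, 6, 12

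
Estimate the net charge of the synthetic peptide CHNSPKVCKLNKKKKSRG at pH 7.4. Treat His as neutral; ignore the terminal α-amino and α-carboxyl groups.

Near pH 7.4, K and R contribute +1 each, D and E contribute −1 each, and every other side chain (His included, as stated) is uncharged.
Positive (K, R): K6, K9, K12, K13, K14, K15, R17 → +7.
Negative (D, E): none → −0.
Net charge = (+7) + (−0) = +7.

+7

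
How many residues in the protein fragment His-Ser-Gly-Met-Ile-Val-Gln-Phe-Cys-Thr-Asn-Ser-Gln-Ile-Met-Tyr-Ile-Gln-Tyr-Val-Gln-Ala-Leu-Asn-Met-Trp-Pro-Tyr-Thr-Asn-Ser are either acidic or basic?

1

Acidic: D, E. Basic: H, K, R.
Acidic residues here: none (0).
Basic residues here: His1 (1).
The two groups share no amino acid, so total = 0 + 1 = 1.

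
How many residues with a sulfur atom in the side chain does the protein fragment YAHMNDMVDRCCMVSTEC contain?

6

The sulfur-bearing residues are cysteine (–SH) and methionine (–S–CH₃).
Matching residues: M4, M7, C11, C12, M13, C18.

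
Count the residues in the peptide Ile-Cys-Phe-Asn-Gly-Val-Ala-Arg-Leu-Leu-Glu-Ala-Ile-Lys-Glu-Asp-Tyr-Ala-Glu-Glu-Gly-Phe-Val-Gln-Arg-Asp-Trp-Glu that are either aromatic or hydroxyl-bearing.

4

Aromatic: F, W, Y. Hydroxyl-bearing: S, T, Y.
Aromatic residues here: Phe3, Tyr17, Phe22, Trp27 (4).
Hydroxyl-bearing residues here: Tyr17 (1).
Y is in both groups, so the 1 Y residue must not be double-counted.
Total = 4 + 1 − 1 = 4.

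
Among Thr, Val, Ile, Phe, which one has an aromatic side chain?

Phe

Phenylalanine (F), tryptophan (W), and tyrosine (Y) have aromatic ring side chains.
Of the listed options, only Phe belongs to this group.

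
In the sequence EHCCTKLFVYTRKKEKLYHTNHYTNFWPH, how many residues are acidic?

Aspartate (D) and glutamate (E) have carboxylic-acid side chains and are the acidic amino acids.
Matching residues: E1, E15.

2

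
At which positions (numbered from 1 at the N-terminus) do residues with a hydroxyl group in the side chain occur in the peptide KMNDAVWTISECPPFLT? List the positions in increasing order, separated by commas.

The –OH-bearing residues are Ser, Thr (aliphatic alcohols), and Tyr (phenol).
Matching residues: T8, S10, T17.

8, 10, 17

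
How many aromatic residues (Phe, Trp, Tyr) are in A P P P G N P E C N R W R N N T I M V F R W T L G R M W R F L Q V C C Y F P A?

7

Matching residues: W12, F20, W22, W28, F30, Y36, F37.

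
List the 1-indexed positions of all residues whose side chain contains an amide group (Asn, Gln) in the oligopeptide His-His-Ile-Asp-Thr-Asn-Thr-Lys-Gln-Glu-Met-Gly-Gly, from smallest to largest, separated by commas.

6, 9

Matching residues: Asn6, Gln9.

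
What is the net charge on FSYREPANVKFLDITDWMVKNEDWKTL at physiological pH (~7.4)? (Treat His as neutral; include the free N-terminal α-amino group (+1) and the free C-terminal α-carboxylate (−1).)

-1

At pH ~7.4 the Lys and Arg side chains are protonated (+1), the Asp and Glu side chains are deprotonated (−1), and with His taken as neutral all other side chains carry no charge.
Positive (K, R): R4, K10, K20, K25 → +4.
Negative (D, E): E5, D13, D16, E22, D23 → −5.
The N-terminus (+1) and C-terminus (−1) cancel.
Net charge = (+4) + (−5) = −1.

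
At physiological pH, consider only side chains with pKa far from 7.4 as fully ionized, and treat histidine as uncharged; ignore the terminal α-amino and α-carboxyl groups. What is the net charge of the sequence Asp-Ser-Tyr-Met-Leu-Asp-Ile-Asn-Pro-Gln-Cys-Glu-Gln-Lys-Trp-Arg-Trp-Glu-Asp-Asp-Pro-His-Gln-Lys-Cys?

-3

The side chains ionized at physiological pH are Lys/Arg (+1) and Asp/Glu (−1); with His treated as neutral, nothing else contributes.
Positive (K, R): Lys14, Arg16, Lys24 → +3.
Negative (D, E): Asp1, Asp6, Glu12, Glu18, Asp19, Asp20 → −6.
Net charge = (+3) + (−6) = −3.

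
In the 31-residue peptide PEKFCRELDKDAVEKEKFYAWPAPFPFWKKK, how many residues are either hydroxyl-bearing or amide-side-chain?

1

Hydroxyl-bearing: S, T, Y. Amide-side-chain: N, Q.
Hydroxyl-bearing residues here: Y19 (1).
Amide-side-chain residues here: none (0).
The two groups share no amino acid, so total = 1 + 0 = 1.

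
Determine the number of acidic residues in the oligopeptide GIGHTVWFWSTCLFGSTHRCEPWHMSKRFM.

The acidic residues are Asp (D) and Glu (E), whose side chains end in a carboxylate group.
Matching residues: E21.

1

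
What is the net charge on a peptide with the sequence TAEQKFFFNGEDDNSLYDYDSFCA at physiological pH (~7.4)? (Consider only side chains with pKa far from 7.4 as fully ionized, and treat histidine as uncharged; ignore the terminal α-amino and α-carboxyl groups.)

-5

The side chains ionized at physiological pH are Lys/Arg (+1) and Asp/Glu (−1); with His treated as neutral, nothing else contributes.
Positive (K, R): K5 → +1.
Negative (D, E): E3, E11, D12, D13, D18, D20 → −6.
Net charge = (+1) + (−6) = −5.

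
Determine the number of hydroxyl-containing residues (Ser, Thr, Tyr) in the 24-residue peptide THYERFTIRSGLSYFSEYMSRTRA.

Matching residues: T1, Y3, T7, S10, S13, Y14, S16, Y18, S20, T22.

10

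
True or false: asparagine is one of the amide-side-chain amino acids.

True

Asparagine (N) and glutamine (Q) have uncharged amide side chains.
Asparagine is in this group.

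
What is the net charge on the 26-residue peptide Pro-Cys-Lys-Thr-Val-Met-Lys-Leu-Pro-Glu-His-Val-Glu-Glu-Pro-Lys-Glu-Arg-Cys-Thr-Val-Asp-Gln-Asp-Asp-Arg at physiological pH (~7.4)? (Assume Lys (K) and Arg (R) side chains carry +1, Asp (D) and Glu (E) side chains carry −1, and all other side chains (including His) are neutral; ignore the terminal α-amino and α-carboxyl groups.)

-2

Positive (K, R): Lys3, Lys7, Lys16, Arg18, Arg26 → +5.
Negative (D, E): Glu10, Glu13, Glu14, Glu17, Asp22, Asp24, Asp25 → −7.
Net charge = (+5) + (−7) = −2.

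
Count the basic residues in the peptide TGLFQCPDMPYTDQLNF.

K, R, and H are the three residues with basic side chains (ε-amine, guanidinium, and imidazole respectively).
None of the 17 residues belong to this group.

0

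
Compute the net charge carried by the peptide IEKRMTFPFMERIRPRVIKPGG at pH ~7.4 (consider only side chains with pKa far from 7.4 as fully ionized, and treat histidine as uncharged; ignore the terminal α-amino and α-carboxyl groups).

Near pH 7.4, K and R contribute +1 each, D and E contribute −1 each, and every other side chain (His included, as stated) is uncharged.
Positive (K, R): K3, R4, R12, R14, R16, K19 → +6.
Negative (D, E): E2, E11 → −2.
Net charge = (+6) + (−2) = +4.

+4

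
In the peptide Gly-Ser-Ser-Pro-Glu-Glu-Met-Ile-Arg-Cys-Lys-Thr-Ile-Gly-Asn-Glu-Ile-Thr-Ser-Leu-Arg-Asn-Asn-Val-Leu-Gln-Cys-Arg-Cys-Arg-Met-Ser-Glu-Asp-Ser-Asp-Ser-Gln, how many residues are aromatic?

F, W, and Y each carry an aromatic ring on the side chain.
None of the 38 residues belong to this group.

0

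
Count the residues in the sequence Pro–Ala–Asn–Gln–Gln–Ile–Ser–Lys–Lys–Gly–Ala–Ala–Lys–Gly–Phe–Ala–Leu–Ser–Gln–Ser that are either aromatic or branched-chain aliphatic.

Aromatic: F, W, Y. Branched-chain aliphatic: I, L, V.
Aromatic residues here: Phe15 (1).
Branched-chain aliphatic residues here: Ile6, Leu17 (2).
The two groups share no amino acid, so total = 1 + 2 = 3.

3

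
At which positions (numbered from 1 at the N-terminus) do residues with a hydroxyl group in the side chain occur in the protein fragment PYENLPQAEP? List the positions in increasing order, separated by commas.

S, T, and Y are the three residues with a side-chain hydroxyl.
Matching residues: Y2.

2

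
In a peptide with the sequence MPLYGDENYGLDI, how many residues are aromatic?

2

Phenylalanine (F), tryptophan (W), and tyrosine (Y) have aromatic ring side chains.
Matching residues: Y4, Y9.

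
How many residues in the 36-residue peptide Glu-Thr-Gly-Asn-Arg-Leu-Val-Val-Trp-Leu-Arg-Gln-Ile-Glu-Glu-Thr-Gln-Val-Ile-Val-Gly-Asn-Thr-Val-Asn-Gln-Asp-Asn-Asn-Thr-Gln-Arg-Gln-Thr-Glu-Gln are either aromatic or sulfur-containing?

Aromatic: F, W, Y. Sulfur-containing: C, M.
Aromatic residues here: Trp9 (1).
Sulfur-containing residues here: none (0).
The two groups share no amino acid, so total = 1 + 0 = 1.

1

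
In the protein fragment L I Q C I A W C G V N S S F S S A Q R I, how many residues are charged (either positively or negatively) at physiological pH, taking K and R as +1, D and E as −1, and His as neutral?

1

Charged side chains at pH ~7.4: K, R (positive); D, E (negative).
Matching residues: R19.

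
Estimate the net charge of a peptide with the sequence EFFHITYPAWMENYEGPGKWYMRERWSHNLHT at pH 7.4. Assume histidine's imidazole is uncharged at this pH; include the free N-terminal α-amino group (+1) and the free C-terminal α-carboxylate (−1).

Near pH 7.4, K and R contribute +1 each, D and E contribute −1 each, and every other side chain (His included, as stated) is uncharged.
Positive (K, R): K19, R23, R25 → +3.
Negative (D, E): E1, E12, E15, E24 → −4.
The N-terminus (+1) and C-terminus (−1) cancel.
Net charge = (+3) + (−4) = −1.

-1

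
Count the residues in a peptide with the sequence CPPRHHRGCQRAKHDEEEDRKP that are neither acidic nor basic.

Acidic: D, E. Basic: K, R, H. All other residues are neither.
Matching residues: C1, P2, P3, G8, C9, Q10, A12, P22.

8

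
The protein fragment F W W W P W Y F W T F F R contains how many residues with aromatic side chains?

F, W, and Y each carry an aromatic ring on the side chain.
Matching residues: F1, W2, W3, W4, W6, Y7, F8, W9, F11, F12.

10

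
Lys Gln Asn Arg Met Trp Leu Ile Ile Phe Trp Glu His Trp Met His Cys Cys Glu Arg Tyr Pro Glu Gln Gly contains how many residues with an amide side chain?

The amide-side-chain residues are Asn (N) and Gln (Q).
Matching residues: Gln2, Asn3, Gln24.

3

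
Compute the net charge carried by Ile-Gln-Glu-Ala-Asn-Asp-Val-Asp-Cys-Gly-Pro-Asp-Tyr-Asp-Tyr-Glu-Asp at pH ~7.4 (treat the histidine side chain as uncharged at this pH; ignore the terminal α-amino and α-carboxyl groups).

Near pH 7.4, K and R contribute +1 each, D and E contribute −1 each, and every other side chain (His included, as stated) is uncharged.
Positive (K, R): none → +0.
Negative (D, E): Glu3, Asp6, Asp8, Asp12, Asp14, Glu16, Asp17 → −7.
Net charge = (+0) + (−7) = −7.

-7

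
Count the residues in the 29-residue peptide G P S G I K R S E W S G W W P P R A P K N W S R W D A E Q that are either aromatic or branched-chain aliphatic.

Aromatic: F, W, Y. Branched-chain aliphatic: I, L, V.
Aromatic residues here: W10, W13, W14, W22, W25 (5).
Branched-chain aliphatic residues here: I5 (1).
The two groups share no amino acid, so total = 5 + 1 = 6.

6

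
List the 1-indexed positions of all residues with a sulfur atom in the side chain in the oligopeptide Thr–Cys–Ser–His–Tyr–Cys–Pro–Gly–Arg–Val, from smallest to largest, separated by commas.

2, 6

The sulfur-bearing residues are cysteine (–SH) and methionine (–S–CH₃).
Matching residues: Cys2, Cys6.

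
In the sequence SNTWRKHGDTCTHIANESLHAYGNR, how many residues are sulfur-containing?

1

Cysteine (C, thiol) and methionine (M, thioether) are the two sulfur-containing amino acids.
Matching residues: C11.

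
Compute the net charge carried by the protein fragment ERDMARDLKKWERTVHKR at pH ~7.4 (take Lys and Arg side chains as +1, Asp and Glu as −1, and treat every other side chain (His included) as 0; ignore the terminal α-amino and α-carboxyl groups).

+3

Positive (K, R): R2, R6, K9, K10, R13, K17, R18 → +7.
Negative (D, E): E1, D3, D7, E12 → −4.
Net charge = (+7) + (−4) = +3.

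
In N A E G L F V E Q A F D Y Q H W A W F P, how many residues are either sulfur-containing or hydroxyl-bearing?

1

Sulfur-containing: C, M. Hydroxyl-bearing: S, T, Y.
Sulfur-containing residues here: none (0).
Hydroxyl-bearing residues here: Y13 (1).
The two groups share no amino acid, so total = 0 + 1 = 1.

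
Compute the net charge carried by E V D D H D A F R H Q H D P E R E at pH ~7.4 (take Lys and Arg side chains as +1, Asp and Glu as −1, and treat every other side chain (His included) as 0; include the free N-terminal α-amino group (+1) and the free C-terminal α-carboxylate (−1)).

Positive (K, R): R9, R16 → +2.
Negative (D, E): E1, D3, D4, D6, D13, E15, E17 → −7.
The N-terminus (+1) and C-terminus (−1) cancel.
Net charge = (+2) + (−7) = −5.

-5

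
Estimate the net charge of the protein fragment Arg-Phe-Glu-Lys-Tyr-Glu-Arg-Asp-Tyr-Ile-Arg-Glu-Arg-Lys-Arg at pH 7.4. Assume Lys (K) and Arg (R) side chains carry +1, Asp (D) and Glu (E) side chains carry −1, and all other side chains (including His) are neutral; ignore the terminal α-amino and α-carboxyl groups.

Positive (K, R): Arg1, Lys4, Arg7, Arg11, Arg13, Lys14, Arg15 → +7.
Negative (D, E): Glu3, Glu6, Asp8, Glu12 → −4.
Net charge = (+7) + (−4) = +3.

+3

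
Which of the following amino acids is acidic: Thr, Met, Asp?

Asp

Aspartate (D) and glutamate (E) have carboxylic-acid side chains and are the acidic amino acids.
Of the listed options, only Asp belongs to this group.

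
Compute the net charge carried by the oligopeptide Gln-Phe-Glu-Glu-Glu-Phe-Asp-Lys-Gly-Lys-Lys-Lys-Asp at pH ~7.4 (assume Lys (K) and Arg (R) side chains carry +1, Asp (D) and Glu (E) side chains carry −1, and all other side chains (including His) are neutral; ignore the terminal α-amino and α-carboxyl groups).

-1

Positive (K, R): Lys8, Lys10, Lys11, Lys12 → +4.
Negative (D, E): Glu3, Glu4, Glu5, Asp7, Asp13 → −5.
Net charge = (+4) + (−5) = −1.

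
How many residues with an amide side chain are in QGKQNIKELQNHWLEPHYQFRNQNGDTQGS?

The amide-side-chain residues are Asn (N) and Gln (Q).
Matching residues: Q1, Q4, N5, Q10, N11, Q19, N22, Q23, N24, Q28.

10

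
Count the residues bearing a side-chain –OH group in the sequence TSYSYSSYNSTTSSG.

The –OH-bearing residues are Ser, Thr (aliphatic alcohols), and Tyr (phenol).
Matching residues: T1, S2, Y3, S4, Y5, S6, S7, Y8, S10, T11, T12, S13, S14.

13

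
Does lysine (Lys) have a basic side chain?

Lysine (K), arginine (R), and histidine (H) have basic, nitrogen-containing side chains.
Lysine is in this group.

Yes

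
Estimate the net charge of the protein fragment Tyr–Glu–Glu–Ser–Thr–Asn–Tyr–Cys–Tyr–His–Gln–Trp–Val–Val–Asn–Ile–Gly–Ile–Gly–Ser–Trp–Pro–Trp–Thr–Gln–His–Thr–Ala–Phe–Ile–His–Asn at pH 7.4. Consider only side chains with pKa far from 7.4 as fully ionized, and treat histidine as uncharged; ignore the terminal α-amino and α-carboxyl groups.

-2

Near pH 7.4, K and R contribute +1 each, D and E contribute −1 each, and every other side chain (His included, as stated) is uncharged.
Positive (K, R): none → +0.
Negative (D, E): Glu2, Glu3 → −2.
Net charge = (+0) + (−2) = −2.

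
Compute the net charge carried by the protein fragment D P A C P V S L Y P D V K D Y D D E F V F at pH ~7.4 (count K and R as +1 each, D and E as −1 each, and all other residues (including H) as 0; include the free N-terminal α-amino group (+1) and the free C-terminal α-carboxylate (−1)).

-5

Positive (K, R): K13 → +1.
Negative (D, E): D1, D11, D14, D16, D17, E18 → −6.
The N-terminus (+1) and C-terminus (−1) cancel.
Net charge = (+1) + (−6) = −5.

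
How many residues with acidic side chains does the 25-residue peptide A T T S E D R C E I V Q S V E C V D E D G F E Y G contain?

8

Only D (aspartate) and E (glutamate) carry a side-chain carboxylic acid.
Matching residues: E5, D6, E9, E15, D18, E19, D20, E23.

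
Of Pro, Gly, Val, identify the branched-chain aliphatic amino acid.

Val

The BCAAs are Val, Leu, and Ile — aliphatic side chains with a branch point.
Of the listed options, only Val belongs to this group.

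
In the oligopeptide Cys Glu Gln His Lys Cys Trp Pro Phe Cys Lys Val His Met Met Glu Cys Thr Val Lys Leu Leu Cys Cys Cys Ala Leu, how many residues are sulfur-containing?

9

The sulfur-bearing residues are cysteine (–SH) and methionine (–S–CH₃).
Matching residues: Cys1, Cys6, Cys10, Met14, Met15, Cys17, Cys23, Cys24, Cys25.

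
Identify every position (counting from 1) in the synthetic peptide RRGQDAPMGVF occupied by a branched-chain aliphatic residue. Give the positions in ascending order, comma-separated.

V, L, and I make up the branched-chain aliphatic group.
Matching residues: V10.

10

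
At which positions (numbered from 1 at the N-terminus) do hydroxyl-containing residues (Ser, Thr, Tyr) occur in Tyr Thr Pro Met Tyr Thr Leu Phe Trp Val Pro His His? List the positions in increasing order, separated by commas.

Matching residues: Tyr1, Thr2, Tyr5, Thr6.

1, 2, 5, 6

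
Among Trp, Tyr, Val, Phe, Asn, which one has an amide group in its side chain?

Asparagine (N) and glutamine (Q) have uncharged amide side chains.
Of the listed options, only Asn belongs to this group.

Asn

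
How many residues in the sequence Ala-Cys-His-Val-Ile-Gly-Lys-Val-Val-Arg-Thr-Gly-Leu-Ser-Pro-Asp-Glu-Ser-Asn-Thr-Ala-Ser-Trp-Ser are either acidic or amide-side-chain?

Acidic: D, E. Amide-side-chain: N, Q.
Acidic residues here: Asp16, Glu17 (2).
Amide-side-chain residues here: Asn19 (1).
The two groups share no amino acid, so total = 2 + 1 = 3.

3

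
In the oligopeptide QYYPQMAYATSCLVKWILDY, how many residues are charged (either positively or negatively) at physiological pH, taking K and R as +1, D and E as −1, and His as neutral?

Charged side chains at pH ~7.4: K, R (positive); D, E (negative).
Matching residues: K15, D19.

2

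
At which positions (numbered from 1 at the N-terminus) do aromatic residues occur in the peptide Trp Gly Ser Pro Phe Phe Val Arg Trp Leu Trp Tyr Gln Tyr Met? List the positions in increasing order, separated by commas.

Phenylalanine (F), tryptophan (W), and tyrosine (Y) have aromatic ring side chains.
Matching residues: Trp1, Phe5, Phe6, Trp9, Trp11, Tyr12, Tyr14.

1, 5, 6, 9, 11, 12, 14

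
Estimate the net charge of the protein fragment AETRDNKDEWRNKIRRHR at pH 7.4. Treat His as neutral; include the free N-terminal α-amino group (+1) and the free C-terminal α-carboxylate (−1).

Near pH 7.4, K and R contribute +1 each, D and E contribute −1 each, and every other side chain (His included, as stated) is uncharged.
Positive (K, R): R4, K7, R11, K13, R15, R16, R18 → +7.
Negative (D, E): E2, D5, D8, E9 → −4.
The N-terminus (+1) and C-terminus (−1) cancel.
Net charge = (+7) + (−4) = +3.

+3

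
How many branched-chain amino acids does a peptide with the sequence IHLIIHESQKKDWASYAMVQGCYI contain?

6

V, L, and I make up the branched-chain aliphatic group.
Matching residues: I1, L3, I4, I5, V19, I24.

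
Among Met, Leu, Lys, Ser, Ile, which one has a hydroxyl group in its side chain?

Ser

S, T, and Y are the three residues with a side-chain hydroxyl.
Of the listed options, only Ser belongs to this group.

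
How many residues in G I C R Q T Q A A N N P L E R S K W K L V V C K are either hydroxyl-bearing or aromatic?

3

Hydroxyl-bearing: S, T, Y. Aromatic: F, W, Y.
Hydroxyl-bearing residues here: T6, S16 (2).
Aromatic residues here: W18 (1).
(Y belongs to both groups, but none appear in this sequence.) Total = 2 + 1 = 3.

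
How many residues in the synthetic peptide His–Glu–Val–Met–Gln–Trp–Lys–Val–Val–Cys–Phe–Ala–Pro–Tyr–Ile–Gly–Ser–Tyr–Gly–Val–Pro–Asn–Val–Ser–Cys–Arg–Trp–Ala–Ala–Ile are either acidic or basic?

Acidic: D, E. Basic: H, K, R.
Acidic residues here: Glu2 (1).
Basic residues here: His1, Lys7, Arg26 (3).
The two groups share no amino acid, so total = 1 + 3 = 4.

4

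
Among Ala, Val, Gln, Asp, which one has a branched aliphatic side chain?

Val

The BCAAs are Val, Leu, and Ile — aliphatic side chains with a branch point.
Of the listed options, only Val belongs to this group.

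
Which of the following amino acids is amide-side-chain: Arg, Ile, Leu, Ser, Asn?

The amide-side-chain residues are Asn (N) and Gln (Q).
Of the listed options, only Asn belongs to this group.

Asn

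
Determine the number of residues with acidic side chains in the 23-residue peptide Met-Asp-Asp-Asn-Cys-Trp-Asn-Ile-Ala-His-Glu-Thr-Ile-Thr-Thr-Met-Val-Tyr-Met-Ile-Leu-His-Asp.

Only D (aspartate) and E (glutamate) carry a side-chain carboxylic acid.
Matching residues: Asp2, Asp3, Glu11, Asp23.

4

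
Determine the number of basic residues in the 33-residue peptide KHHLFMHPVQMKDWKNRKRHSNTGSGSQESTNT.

The basic amino acids are Lys (K), Arg (R), and His (H).
Matching residues: K1, H2, H3, H7, K12, K15, R17, K18, R19, H20.

10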